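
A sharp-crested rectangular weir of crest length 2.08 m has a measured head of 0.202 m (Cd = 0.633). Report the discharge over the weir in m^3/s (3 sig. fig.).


Approach: apply the rectangular weir equation, Q = (2/3)*Cd*L*sqrt(2g)*H^1.5.
Q = (2/3)*0.633*2.08*sqrt(2*9.81)*0.202^1.5 = 0.353 m^3/s
Therefore the discharge over the weir = 0.353 m^3/s.


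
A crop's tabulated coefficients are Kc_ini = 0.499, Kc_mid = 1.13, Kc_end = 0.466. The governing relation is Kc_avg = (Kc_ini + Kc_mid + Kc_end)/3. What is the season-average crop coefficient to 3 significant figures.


Kc_avg = (0.499 + 1.13 + 0.466)/3 = 0.698
Therefore the season-average crop coefficient = 0.698.


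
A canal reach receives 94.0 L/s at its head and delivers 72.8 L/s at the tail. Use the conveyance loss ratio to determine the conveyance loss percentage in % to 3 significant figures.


Approach: apply the conveyance loss ratio, loss% = ((Q_head - Q_tail)/Q_head)*100.
loss = ((94.0 - 72.8)/94.0)*100 = 22.6 %
Therefore the conveyance loss percentage = 22.6 %.


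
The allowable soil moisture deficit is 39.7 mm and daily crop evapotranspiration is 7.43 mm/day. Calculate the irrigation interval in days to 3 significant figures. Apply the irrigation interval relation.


Approach: apply the irrigation interval relation, interval = SMD / ETc.
interval = 39.7 / 7.43 = 5.34 days
Therefore the irrigation interval = 5.34 days.


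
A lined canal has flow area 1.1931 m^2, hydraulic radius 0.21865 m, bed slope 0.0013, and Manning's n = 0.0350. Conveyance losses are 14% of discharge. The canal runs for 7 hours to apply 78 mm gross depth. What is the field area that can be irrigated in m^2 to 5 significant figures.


Approach: apply Manning's equation with a conveyance and depth budget, Q = (1/n)*A*R^(2/3)*S^(1/2); Q_field = Q*(1-loss); Area = Q_field*t/(d/1000).
Step 1 — canal discharge (Manning's equation):
  Q = (1/0.0350) * 1.1931 * 0.21865^(2/3) * 0.0013^(1/2) = 0.4460807 m^3/s
Step 2 — delivered flow: Q_field = 0.4460807*(1 - 14/100) = 0.3836294 m^3/s
Step 3 — volume delivered: V = 0.3836294 * 7*3600 = 9667.462 m^3
Step 4 — area served: A = V / (depth/1000) = 9667.462 / 0.078 = 123940 m^2
Therefore the field area that can be irrigated = 123940 m^2.


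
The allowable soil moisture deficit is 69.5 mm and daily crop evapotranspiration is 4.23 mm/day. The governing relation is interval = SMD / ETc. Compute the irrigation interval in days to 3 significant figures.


interval = 69.5 / 4.23 = 16.4 days
Therefore the irrigation interval = 16.4 days.


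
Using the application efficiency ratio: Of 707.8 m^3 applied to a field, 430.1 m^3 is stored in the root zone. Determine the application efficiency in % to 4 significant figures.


Approach: apply the application efficiency ratio, Ea = (stored/applied)*100.
Ea = (430.1/707.8)*100 = 60.77 %
Therefore the application efficiency = 60.77 %.


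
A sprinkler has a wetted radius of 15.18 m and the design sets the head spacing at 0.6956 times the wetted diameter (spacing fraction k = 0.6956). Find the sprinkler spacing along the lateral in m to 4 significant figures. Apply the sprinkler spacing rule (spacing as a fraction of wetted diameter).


Approach: apply the sprinkler spacing rule (spacing as a fraction of wetted diameter), S = k*(2*R).
S = 0.6956 * (2 * 15.18) = 21.12 m
Therefore the sprinkler spacing along the lateral = 21.12 m.


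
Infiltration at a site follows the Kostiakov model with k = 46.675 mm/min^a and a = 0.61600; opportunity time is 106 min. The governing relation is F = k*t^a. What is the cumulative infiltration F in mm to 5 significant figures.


F = 46.675 * 106^0.61600 = 825.42 mm
Therefore the cumulative infiltration F = 825.42 mm.


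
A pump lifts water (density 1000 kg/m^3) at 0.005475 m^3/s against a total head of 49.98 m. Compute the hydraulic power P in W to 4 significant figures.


Approach: apply the hydraulic power relation, P = rho*g*Q*H.
P = 1000 * 9.81 * 0.005475 * 49.98 = 2684 W
Therefore the hydraulic power P = 2684 W.


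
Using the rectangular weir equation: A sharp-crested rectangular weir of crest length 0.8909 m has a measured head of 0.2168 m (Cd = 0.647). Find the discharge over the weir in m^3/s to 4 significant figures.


Approach: apply the rectangular weir equation, Q = (2/3)*Cd*L*sqrt(2g)*H^1.5.
Q = (2/3)*0.647*0.8909*sqrt(2*9.81)*0.2168^1.5 = 0.1718 m^3/s
Therefore the discharge over the weir = 0.1718 m^3/s.


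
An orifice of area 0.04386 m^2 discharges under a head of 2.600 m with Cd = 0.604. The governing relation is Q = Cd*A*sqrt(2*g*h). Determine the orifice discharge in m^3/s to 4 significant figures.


Q = 0.604 * 0.04386 * sqrt(2*9.81*2.600) = 0.1892 m^3/s
Therefore the orifice discharge = 0.1892 m^3/s.


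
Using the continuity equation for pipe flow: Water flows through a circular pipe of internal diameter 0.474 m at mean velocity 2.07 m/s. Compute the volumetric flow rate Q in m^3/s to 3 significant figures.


Approach: apply the continuity equation for pipe flow, Q = A * v with A = pi*(D/2)^2.
A = pi*(0.474/2)^2 = 0.17646 m^2
Q = 0.17646 * 2.07 = 0.365 m^3/s
Therefore the volumetric flow rate Q = 0.365 m^3/s.


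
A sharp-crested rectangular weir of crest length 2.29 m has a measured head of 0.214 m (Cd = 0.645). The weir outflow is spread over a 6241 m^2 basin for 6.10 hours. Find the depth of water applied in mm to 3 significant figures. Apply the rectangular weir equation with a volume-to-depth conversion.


Approach: apply the rectangular weir equation with a volume-to-depth conversion, Q = (2/3)*Cd*L*sqrt(2g)*H^1.5; d = Q*t/A * 1000.
Step 1 — weir discharge:
  Q = (2/3)*0.645*2.29*sqrt(2*9.81)*0.214^1.5 = 0.43179 m^3/s
Step 2 — volume: V = 0.43179 * 6.10*3600 = 9482.1 m^3
Step 3 — depth: d = V/A * 1000 = 9482.1/6241 * 1000 = 1520 mm
Therefore the depth of water applied = 1520 mm.


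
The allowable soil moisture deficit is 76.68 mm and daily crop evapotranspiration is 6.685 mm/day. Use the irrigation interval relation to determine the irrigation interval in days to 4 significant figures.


Approach: apply the irrigation interval relation, interval = SMD / ETc.
interval = 76.68 / 6.685 = 11.47 days
Therefore the irrigation interval = 11.47 days.


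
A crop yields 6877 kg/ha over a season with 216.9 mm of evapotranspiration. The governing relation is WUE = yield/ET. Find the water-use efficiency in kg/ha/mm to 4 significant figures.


WUE = 6877 / 216.9 = 31.71 kg/ha/mm
Therefore the water-use efficiency = 31.71 kg/ha/mm.


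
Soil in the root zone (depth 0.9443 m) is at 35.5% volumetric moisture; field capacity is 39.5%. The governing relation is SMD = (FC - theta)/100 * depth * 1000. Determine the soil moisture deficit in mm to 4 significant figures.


SMD = (39.5 - 35.5)/100 * 0.9443 * 1000 = 37.77 mm
Therefore the soil moisture deficit = 37.77 mm.


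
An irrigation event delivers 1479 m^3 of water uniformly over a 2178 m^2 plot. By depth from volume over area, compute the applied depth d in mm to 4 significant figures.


Approach: apply depth from volume over area, d = (V/A)*1000.
d = (1479 / 2178) * 1000 = 679.1 mm
Therefore the applied depth d = 679.1 mm.


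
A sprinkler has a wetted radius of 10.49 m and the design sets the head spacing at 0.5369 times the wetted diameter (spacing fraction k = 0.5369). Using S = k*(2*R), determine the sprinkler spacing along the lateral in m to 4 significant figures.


S = 0.5369 * (2 * 10.49) = 11.26 m
Therefore the sprinkler spacing along the lateral = 11.26 m.


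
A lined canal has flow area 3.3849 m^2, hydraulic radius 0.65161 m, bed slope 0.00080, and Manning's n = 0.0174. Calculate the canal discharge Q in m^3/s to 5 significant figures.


Approach: apply Manning's equation, Q = (1/n)*A*R^(2/3)*S^(1/2).
Q = (1/0.0174) * 3.3849 * 0.65161^(2/3) * 0.00080^(1/2) = 4.1356 m^3/s
Therefore the canal discharge Q = 4.1356 m^3/s.


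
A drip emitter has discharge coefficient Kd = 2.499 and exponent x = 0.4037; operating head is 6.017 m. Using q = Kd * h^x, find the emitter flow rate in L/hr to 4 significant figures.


q = 2.499 * 6.017^0.4037 = 5.157 L/hr
Therefore the emitter flow rate = 5.157 L/hr.


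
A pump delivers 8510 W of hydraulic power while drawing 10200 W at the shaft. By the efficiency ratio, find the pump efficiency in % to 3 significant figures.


Approach: apply the efficiency ratio, eta = (P_out/P_in)*100.
eta = (8510 / 10200) * 100 = 83.4 %
Therefore the pump efficiency = 83.4 %.


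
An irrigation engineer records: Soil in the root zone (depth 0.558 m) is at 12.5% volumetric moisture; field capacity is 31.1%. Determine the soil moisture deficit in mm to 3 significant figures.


Approach: apply the soil moisture deficit relation, SMD = (FC - theta)/100 * depth * 1000.
SMD = (31.1 - 12.5)/100 * 0.558 * 1000 = 104 mm
Therefore the soil moisture deficit = 104 mm.


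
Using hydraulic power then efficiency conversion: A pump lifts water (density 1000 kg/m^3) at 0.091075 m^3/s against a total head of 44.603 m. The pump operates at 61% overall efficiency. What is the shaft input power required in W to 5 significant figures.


Approach: apply hydraulic power then efficiency conversion, P = rho*g*Q*H; P_in = P/eta.
Step 1 — hydraulic power (P = rho*g*Q*H):
  P = 1000 * 9.81 * 0.091075 * 44.603 = 39850.36 W
Step 2 — input power: P_in = P/eta = 39850.36 / 0.61 = 65328 W
Therefore the shaft input power required = 65328 W.


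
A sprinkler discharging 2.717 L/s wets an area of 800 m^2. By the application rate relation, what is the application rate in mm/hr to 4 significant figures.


Approach: apply the application rate relation, rate = (Q/A)*3600.
rate = (2.717 / 800) * 3600 = 12.23 mm/hr
Therefore the application rate = 12.23 mm/hr.


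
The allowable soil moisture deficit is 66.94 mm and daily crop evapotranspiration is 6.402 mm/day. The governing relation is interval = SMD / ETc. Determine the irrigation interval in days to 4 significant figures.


interval = 66.94 / 6.402 = 10.46 days
Therefore the irrigation interval = 10.46 days.


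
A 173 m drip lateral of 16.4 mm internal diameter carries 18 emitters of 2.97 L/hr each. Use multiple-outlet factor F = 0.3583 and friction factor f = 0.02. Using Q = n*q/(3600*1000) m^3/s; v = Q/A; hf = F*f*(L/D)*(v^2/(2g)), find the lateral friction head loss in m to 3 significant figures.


Q = 18*2.97/(3600*1000) = 1.4850e-05 m^3/s
A = pi*(16.4e-3/2)^2 = 2.1124e-04 m^2, so v = Q/A = 0.070299 m/s
hf = 0.3583*0.02*(173/0.0164)*(0.070299^2/(2*9.81)) = 0.0190 m
Therefore the lateral friction head loss = 0.0190 m.


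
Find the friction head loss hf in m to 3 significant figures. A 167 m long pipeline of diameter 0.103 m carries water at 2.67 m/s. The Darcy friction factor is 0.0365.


Approach: apply the Darcy-Weisbach equation, hf = f*(L/D)*(v^2/(2g)).
hf = 0.0365 * (167/0.103) * (2.67^2 / (2*9.81))
hf = 21.5 m
Therefore the friction head loss hf = 21.5 m.


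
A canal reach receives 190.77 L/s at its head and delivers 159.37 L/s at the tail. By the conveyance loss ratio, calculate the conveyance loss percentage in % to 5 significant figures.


Approach: apply the conveyance loss ratio, loss% = ((Q_head - Q_tail)/Q_head)*100.
loss = ((190.77 - 159.37)/190.77)*100 = 16.460 %
Therefore the conveyance loss percentage = 16.460 %.


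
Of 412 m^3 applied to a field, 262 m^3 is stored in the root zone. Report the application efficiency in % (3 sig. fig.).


Approach: apply the application efficiency ratio, Ea = (stored/applied)*100.
Ea = (262/412)*100 = 63.6 %
Therefore the application efficiency = 63.6 %.


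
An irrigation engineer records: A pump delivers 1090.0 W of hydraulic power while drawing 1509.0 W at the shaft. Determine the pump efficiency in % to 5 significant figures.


Approach: apply the efficiency ratio, eta = (P_out/P_in)*100.
eta = (1090.0 / 1509.0) * 100 = 72.233 %
Therefore the pump efficiency = 72.233 %.


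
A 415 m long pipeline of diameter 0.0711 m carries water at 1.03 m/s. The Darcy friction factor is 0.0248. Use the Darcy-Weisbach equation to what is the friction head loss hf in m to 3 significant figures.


Approach: apply the Darcy-Weisbach equation, hf = f*(L/D)*(v^2/(2g)).
hf = 0.0248 * (415/0.0711) * (1.03^2 / (2*9.81))
hf = 7.83 m
Therefore the friction head loss hf = 7.83 m.


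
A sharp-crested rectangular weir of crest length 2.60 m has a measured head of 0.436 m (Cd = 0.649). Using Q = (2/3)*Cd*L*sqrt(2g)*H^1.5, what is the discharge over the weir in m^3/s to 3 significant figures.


Q = (2/3)*0.649*2.60*sqrt(2*9.81)*0.436^1.5 = 1.43 m^3/s
Therefore the discharge over the weir = 1.43 m^3/s.


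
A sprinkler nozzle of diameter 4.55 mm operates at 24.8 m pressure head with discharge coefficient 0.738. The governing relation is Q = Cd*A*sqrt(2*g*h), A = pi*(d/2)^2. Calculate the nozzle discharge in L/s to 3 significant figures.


A = pi*(4.55e-3/2)^2 = 1.6260e-05 m^2
Q = 0.738 * 1.6260e-05 * sqrt(2*9.81*24.8) * 1000 = 0.265 L/s
Therefore the nozzle discharge = 0.265 L/s.


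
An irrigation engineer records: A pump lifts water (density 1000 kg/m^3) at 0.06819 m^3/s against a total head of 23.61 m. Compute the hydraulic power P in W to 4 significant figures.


Approach: apply the hydraulic power relation, P = rho*g*Q*H.
P = 1000 * 9.81 * 0.06819 * 23.61 = 15790 W
Therefore the hydraulic power P = 15790 W.


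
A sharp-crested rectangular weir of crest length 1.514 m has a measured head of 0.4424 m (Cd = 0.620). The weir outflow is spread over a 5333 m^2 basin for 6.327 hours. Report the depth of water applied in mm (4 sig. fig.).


Approach: apply the rectangular weir equation with a volume-to-depth conversion, Q = (2/3)*Cd*L*sqrt(2g)*H^1.5; d = Q*t/A * 1000.
Step 1 — weir discharge:
  Q = (2/3)*0.620*1.514*sqrt(2*9.81)*0.4424^1.5 = 0.815640 m^3/s
Step 2 — volume: V = 0.815640 * 6.327*3600 = 18578.0 m^3
Step 3 — depth: d = V/A * 1000 = 18578.0/5333 * 1000 = 3484 mm
Therefore the depth of water applied = 3484 mm.


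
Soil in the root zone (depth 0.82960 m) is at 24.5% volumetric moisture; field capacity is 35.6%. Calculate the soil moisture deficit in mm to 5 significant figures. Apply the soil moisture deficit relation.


Approach: apply the soil moisture deficit relation, SMD = (FC - theta)/100 * depth * 1000.
SMD = (35.6 - 24.5)/100 * 0.82960 * 1000 = 92.086 mm
Therefore the soil moisture deficit = 92.086 mm.


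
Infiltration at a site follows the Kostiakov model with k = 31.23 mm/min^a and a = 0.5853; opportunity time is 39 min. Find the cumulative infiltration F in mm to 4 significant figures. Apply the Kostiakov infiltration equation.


Approach: apply the Kostiakov infiltration equation, F = k*t^a.
F = 31.23 * 39^0.5853 = 266.6 mm
Therefore the cumulative infiltration F = 266.6 mm.


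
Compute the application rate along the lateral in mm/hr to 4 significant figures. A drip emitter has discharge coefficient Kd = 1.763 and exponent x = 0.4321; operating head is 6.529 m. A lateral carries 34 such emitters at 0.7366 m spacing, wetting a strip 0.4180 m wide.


Approach: apply the emitter equation with a lateral mass balance, q = Kd*h^x; Q = n*q; rate = Q/(n*spacing*width).
Step 1 — single emitter flow (q = Kd*h^x):
  q = 1.763 * 6.529^0.4321 = 3.96595 L/hr
Step 2 — total lateral flow: Q = 34 * 3.96595 = 134.842 L/hr
Step 3 — wetted area: A = 34 * 0.7366 * 0.4180 = 10.4686 m^2
Step 4 — application rate: Q/A = 134.842/10.4686 = 12.88 mm/hr
Therefore the application rate along the lateral = 12.88 mm/hr.


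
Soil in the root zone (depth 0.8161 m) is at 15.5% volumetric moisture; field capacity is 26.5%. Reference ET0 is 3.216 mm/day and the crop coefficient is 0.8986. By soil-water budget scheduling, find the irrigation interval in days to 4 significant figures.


Approach: apply soil-water budget scheduling, SMD = (FC-theta)/100*depth*1000; ETc = ET0*Kc; interval = SMD/ETc.
Step 1 — soil moisture deficit:
  SMD = (26.5 - 15.5)/100 * 0.8161 * 1000 = 89.7710 mm
Step 2 — daily crop ET (ETc = ET0*Kc):
  ETc = 3.216 * 0.8986 = 2.88990 mm/day
Step 3 — irrigation interval (SMD/ETc):
  interval = 89.7710 / 2.88990 = 31.06 days
Therefore the irrigation interval = 31.06 days.


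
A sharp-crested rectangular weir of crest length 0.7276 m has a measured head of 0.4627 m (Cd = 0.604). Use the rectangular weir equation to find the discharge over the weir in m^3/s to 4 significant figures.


Approach: apply the rectangular weir equation, Q = (2/3)*Cd*L*sqrt(2g)*H^1.5.
Q = (2/3)*0.604*0.7276*sqrt(2*9.81)*0.4627^1.5 = 0.4084 m^3/s
Therefore the discharge over the weir = 0.4084 m^3/s.


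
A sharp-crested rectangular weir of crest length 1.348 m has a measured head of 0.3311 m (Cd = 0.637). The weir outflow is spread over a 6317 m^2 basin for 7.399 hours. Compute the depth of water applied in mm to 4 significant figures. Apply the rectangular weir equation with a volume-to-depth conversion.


Approach: apply the rectangular weir equation with a volume-to-depth conversion, Q = (2/3)*Cd*L*sqrt(2g)*H^1.5; d = Q*t/A * 1000.
Step 1 — weir discharge:
  Q = (2/3)*0.637*1.348*sqrt(2*9.81)*0.3311^1.5 = 0.483088 m^3/s
Step 2 — volume: V = 0.483088 * 7.399*3600 = 12867.7 m^3
Step 3 — depth: d = V/A * 1000 = 12867.7/6317 * 1000 = 2037 mm
Therefore the depth of water applied = 2037 mm.


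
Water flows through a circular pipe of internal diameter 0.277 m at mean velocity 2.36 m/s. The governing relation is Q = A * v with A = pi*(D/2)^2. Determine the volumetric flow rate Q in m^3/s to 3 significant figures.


A = pi*(0.277/2)^2 = 0.060263 m^2
Q = 0.060263 * 2.36 = 0.142 m^3/s
Therefore the volumetric flow rate Q = 0.142 m^3/s.


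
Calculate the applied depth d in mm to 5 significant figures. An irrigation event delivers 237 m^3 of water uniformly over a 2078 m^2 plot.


Approach: apply depth from volume over area, d = (V/A)*1000.
d = (237 / 2078) * 1000 = 114.05 mm
Therefore the applied depth d = 114.05 mm.


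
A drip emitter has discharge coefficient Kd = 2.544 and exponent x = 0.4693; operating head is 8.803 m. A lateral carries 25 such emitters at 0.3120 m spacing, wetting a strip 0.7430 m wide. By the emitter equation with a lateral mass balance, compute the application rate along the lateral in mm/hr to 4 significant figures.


Approach: apply the emitter equation with a lateral mass balance, q = Kd*h^x; Q = n*q; rate = Q/(n*spacing*width).
Step 1 — single emitter flow (q = Kd*h^x):
  q = 2.544 * 8.803^0.4693 = 7.06045 L/hr
Step 2 — total lateral flow: Q = 25 * 7.06045 = 176.511 L/hr
Step 3 — wetted area: A = 25 * 0.3120 * 0.7430 = 5.79540 m^2
Step 4 — application rate: Q/A = 176.511/5.79540 = 30.46 mm/hr
Therefore the application rate along the lateral = 30.46 mm/hr.


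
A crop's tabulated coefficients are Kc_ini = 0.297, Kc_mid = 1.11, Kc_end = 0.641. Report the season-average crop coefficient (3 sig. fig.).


Approach: apply a simple seasonal average, Kc_avg = (Kc_ini + Kc_mid + Kc_end)/3.
Kc_avg = (0.297 + 1.11 + 0.641)/3 = 0.683
Therefore the season-average crop coefficient = 0.683.


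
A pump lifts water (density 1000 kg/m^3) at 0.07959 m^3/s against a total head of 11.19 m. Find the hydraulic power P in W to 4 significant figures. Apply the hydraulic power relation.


Approach: apply the hydraulic power relation, P = rho*g*Q*H.
P = 1000 * 9.81 * 0.07959 * 11.19 = 8737 W
Therefore the hydraulic power P = 8737 W.


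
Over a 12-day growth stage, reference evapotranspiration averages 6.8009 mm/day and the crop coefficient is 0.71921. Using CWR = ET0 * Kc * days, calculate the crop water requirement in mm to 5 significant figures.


CWR = 6.8009 * 0.71921 * 12 = 58.695 mm
Therefore the crop water requirement = 58.695 mm.


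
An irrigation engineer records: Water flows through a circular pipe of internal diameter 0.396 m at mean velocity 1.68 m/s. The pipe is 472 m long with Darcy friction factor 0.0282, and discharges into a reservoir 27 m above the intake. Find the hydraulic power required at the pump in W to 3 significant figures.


Approach: apply continuity + Darcy-Weisbach + hydraulic power, Q = A*v; hf = f*(L/D)*(v^2/(2g)); H = static + hf; P = rho*g*Q*H.
Step 1 — flow rate (continuity, Q = A*v):
  A = pi*(0.396/2)^2 = 0.12316 m^2
  Q = 0.12316 * 1.68 = 0.20691 m^3/s
Step 2 — friction head loss (Darcy-Weisbach):
  hf = 0.0282 * (472/0.396) * (1.68^2 / (2*9.81))
  hf = 4.8352 m
Step 3 — total head: H = 27 + 4.8352 = 31.835 m
Step 4 — hydraulic power (P = rho*g*Q*H):
  P = 1000 * 9.81 * 0.20691 * 31.835 = 64600 W
Therefore the hydraulic power required at the pump = 64600 W.


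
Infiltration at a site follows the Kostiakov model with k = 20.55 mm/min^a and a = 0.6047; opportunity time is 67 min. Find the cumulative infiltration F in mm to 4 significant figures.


Approach: apply the Kostiakov infiltration equation, F = k*t^a.
F = 20.55 * 67^0.6047 = 261.2 mm
Therefore the cumulative infiltration F = 261.2 mm.


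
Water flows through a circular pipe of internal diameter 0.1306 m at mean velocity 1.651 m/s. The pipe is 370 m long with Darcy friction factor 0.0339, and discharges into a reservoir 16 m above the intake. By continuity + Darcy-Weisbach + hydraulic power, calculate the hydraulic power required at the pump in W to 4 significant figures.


Approach: apply continuity + Darcy-Weisbach + hydraulic power, Q = A*v; hf = f*(L/D)*(v^2/(2g)); H = static + hf; P = rho*g*Q*H.
Step 1 — flow rate (continuity, Q = A*v):
  A = pi*(0.1306/2)^2 = 0.0133960 m^2
  Q = 0.0133960 * 1.651 = 0.0221169 m^3/s
Step 2 — friction head loss (Darcy-Weisbach):
  hf = 0.0339 * (370/0.1306) * (1.651^2 / (2*9.81))
  hf = 13.3430 m
Step 3 — total head: H = 16 + 13.3430 = 29.3430 m
Step 4 — hydraulic power (P = rho*g*Q*H):
  P = 1000 * 9.81 * 0.0221169 * 29.3430 = 6366 W
Therefore the hydraulic power required at the pump = 6366 W.


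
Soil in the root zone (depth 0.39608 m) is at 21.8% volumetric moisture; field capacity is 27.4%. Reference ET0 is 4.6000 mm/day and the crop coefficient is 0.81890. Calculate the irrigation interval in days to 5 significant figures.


Approach: apply soil-water budget scheduling, SMD = (FC-theta)/100*depth*1000; ETc = ET0*Kc; interval = SMD/ETc.
Step 1 — soil moisture deficit:
  SMD = (27.4 - 21.8)/100 * 0.39608 * 1000 = 22.18048 mm
Step 2 — daily crop ET (ETc = ET0*Kc):
  ETc = 4.6000 * 0.81890 = 3.766940 mm/day
Step 3 — irrigation interval (SMD/ETc):
  interval = 22.18048 / 3.766940 = 5.8882 days
Therefore the irrigation interval = 5.8882 days.


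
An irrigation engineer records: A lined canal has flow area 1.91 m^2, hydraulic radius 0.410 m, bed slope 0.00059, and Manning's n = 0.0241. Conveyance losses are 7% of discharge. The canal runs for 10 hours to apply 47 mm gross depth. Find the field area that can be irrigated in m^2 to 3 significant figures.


Approach: apply Manning's equation with a conveyance and depth budget, Q = (1/n)*A*R^(2/3)*S^(1/2); Q_field = Q*(1-loss); Area = Q_field*t/(d/1000).
Step 1 — canal discharge (Manning's equation):
  Q = (1/0.0241) * 1.91 * 0.410^(2/3) * 0.00059^(1/2) = 1.0624 m^3/s
Step 2 — delivered flow: Q_field = 1.0624*(1 - 7/100) = 0.98806 m^3/s
Step 3 — volume delivered: V = 0.98806 * 10*3600 = 35570 m^3
Step 4 — area served: A = V / (depth/1000) = 35570 / 0.047 = 757000 m^2
Therefore the field area that can be irrigated = 757000 m^2.


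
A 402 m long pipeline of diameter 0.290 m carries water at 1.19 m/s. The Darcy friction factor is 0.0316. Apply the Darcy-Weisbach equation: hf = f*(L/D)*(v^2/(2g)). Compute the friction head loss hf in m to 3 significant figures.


hf = 0.0316 * (402/0.290) * (1.19^2 / (2*9.81))
hf = 3.16 m
Therefore the friction head loss hf = 3.16 m.


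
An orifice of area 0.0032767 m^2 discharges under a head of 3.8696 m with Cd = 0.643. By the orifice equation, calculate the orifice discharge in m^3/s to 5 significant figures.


Approach: apply the orifice equation, Q = Cd*A*sqrt(2*g*h).
Q = 0.643 * 0.0032767 * sqrt(2*9.81*3.8696) = 0.018358 m^3/s
Therefore the orifice discharge = 0.018358 m^3/s.


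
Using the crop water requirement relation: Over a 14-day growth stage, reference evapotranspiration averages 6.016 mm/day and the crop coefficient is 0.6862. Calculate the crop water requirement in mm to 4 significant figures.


Approach: apply the crop water requirement relation, CWR = ET0 * Kc * days.
CWR = 6.016 * 0.6862 * 14 = 57.79 mm
Therefore the crop water requirement = 57.79 mm.


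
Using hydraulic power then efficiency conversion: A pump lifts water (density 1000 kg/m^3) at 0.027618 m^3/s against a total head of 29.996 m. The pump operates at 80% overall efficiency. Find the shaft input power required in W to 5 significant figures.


Approach: apply hydraulic power then efficiency conversion, P = rho*g*Q*H; P_in = P/eta.
Step 1 — hydraulic power (P = rho*g*Q*H):
  P = 1000 * 9.81 * 0.027618 * 29.996 = 8126.894 W
Step 2 — input power: P_in = P/eta = 8126.894 / 0.8 = 10159 W
Therefore the shaft input power required = 10159 W.


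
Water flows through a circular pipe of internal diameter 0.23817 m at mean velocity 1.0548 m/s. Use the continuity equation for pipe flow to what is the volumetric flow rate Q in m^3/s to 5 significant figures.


Approach: apply the continuity equation for pipe flow, Q = A * v with A = pi*(D/2)^2.
A = pi*(0.23817/2)^2 = 0.04455167 m^2
Q = 0.04455167 * 1.0548 = 0.046993 m^3/s
Therefore the volumetric flow rate Q = 0.046993 m^3/s.


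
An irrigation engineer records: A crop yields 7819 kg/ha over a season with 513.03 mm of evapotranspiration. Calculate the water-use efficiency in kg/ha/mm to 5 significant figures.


Approach: apply the water-use efficiency ratio, WUE = yield/ET.
WUE = 7819 / 513.03 = 15.241 kg/ha/mm
Therefore the water-use efficiency = 15.241 kg/ha/mm.


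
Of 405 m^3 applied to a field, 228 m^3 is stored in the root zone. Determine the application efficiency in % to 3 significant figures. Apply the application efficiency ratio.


Approach: apply the application efficiency ratio, Ea = (stored/applied)*100.
Ea = (228/405)*100 = 56.3 %
Therefore the application efficiency = 56.3 %.


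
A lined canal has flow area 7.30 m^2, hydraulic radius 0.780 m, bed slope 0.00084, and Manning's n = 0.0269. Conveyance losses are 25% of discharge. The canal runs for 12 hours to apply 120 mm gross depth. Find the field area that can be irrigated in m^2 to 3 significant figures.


Approach: apply Manning's equation with a conveyance and depth budget, Q = (1/n)*A*R^(2/3)*S^(1/2); Q_field = Q*(1-loss); Area = Q_field*t/(d/1000).
Step 1 — canal discharge (Manning's equation):
  Q = (1/0.0269) * 7.30 * 0.780^(2/3) * 0.00084^(1/2) = 6.6646 m^3/s
Step 2 — delivered flow: Q_field = 6.6646*(1 - 25/100) = 4.9984 m^3/s
Step 3 — volume delivered: V = 4.9984 * 12*3600 = 215930 m^3
Step 4 — area served: A = V / (depth/1000) = 215930 / 0.12 = 1800000 m^2
Therefore the field area that can be irrigated = 1800000 m^2.


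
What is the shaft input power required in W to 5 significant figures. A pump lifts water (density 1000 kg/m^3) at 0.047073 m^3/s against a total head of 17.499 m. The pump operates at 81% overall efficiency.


Approach: apply hydraulic power then efficiency conversion, P = rho*g*Q*H; P_in = P/eta.
Step 1 — hydraulic power (P = rho*g*Q*H):
  P = 1000 * 9.81 * 0.047073 * 17.499 = 8080.795 W
Step 2 — input power: P_in = P/eta = 8080.795 / 0.81 = 9976.3 W
Therefore the shaft input power required = 9976.3 W.


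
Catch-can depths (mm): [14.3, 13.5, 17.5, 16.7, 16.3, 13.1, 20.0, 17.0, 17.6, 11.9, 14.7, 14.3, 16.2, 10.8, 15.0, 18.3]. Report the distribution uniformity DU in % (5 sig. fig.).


Approach: apply the low-quarter distribution uniformity, DU = (mean of lowest quarter of readings / overall mean)*100.
sorted lowest 4 of 16: [10.8, 11.9, 13.1, 13.5] -> mean = 12.32500 mm
overall mean = 15.45000 mm
DU = (12.32500/15.45000)*100 = 79.773 %
Therefore the distribution uniformity DU = 79.773 %.


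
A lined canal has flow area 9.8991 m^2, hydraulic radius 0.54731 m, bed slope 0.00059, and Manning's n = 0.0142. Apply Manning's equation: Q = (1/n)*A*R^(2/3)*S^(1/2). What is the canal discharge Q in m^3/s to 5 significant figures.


Q = (1/0.0142) * 9.8991 * 0.54731^(2/3) * 0.00059^(1/2) = 11.330 m^3/s
Therefore the canal discharge Q = 11.330 m^3/s.


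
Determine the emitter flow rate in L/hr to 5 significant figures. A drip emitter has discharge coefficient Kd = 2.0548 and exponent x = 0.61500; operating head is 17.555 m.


Approach: apply the emitter characteristic equation, q = Kd * h^x.
q = 2.0548 * 17.555^0.61500 = 11.970 L/hr
Therefore the emitter flow rate = 11.970 L/hr.


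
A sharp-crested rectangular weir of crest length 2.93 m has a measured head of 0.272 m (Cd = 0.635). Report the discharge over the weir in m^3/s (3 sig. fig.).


Approach: apply the rectangular weir equation, Q = (2/3)*Cd*L*sqrt(2g)*H^1.5.
Q = (2/3)*0.635*2.93*sqrt(2*9.81)*0.272^1.5 = 0.779 m^3/s
Therefore the discharge over the weir = 0.779 m^3/s.


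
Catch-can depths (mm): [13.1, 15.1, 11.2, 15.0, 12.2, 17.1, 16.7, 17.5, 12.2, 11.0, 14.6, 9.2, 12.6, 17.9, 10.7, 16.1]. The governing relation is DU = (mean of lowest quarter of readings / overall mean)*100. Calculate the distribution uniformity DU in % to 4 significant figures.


sorted lowest 4 of 16: [9.2, 10.7, 11.0, 11.2] -> mean = 10.5250 mm
overall mean = 13.8875 mm
DU = (10.5250/13.8875)*100 = 75.79 %
Therefore the distribution uniformity DU = 75.79 %.


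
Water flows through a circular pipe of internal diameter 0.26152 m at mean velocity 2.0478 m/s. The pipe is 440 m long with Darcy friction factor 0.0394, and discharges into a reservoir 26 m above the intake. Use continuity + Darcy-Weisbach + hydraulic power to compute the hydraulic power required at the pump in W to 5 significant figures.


Approach: apply continuity + Darcy-Weisbach + hydraulic power, Q = A*v; hf = f*(L/D)*(v^2/(2g)); H = static + hf; P = rho*g*Q*H.
Step 1 — flow rate (continuity, Q = A*v):
  A = pi*(0.26152/2)^2 = 0.05371551 m^2
  Q = 0.05371551 * 2.0478 = 0.1099986 m^3/s
Step 2 — friction head loss (Darcy-Weisbach):
  hf = 0.0394 * (440/0.26152) * (2.0478^2 / (2*9.81))
  hf = 14.16838 m
Step 3 — total head: H = 26 + 14.16838 = 40.16838 m
Step 4 — hydraulic power (P = rho*g*Q*H):
  P = 1000 * 9.81 * 0.1099986 * 40.16838 = 43345 W
Therefore the hydraulic power required at the pump = 43345 W.


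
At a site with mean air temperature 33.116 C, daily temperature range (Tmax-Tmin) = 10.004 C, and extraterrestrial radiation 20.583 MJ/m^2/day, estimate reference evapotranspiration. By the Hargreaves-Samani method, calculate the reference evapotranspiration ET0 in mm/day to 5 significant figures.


Approach: apply the Hargreaves-Samani method, ET0 = 0.0023*(Tmean+17.8)*sqrt(Tmax-Tmin)*0.408*Ra.
ET0 = 0.0023*(33.116+17.8)*sqrt(10.004)*0.408*20.583 = 3.1106 mm/day
Therefore the reference evapotranspiration ET0 = 3.1106 mm/day.


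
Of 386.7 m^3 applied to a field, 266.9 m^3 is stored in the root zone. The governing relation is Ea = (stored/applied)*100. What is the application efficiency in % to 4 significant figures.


Ea = (266.9/386.7)*100 = 69.02 %
Therefore the application efficiency = 69.02 %.


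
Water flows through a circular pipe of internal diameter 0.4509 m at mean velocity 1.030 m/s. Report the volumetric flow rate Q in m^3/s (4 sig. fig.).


Approach: apply the continuity equation for pipe flow, Q = A * v with A = pi*(D/2)^2.
A = pi*(0.4509/2)^2 = 0.159680 m^2
Q = 0.159680 * 1.030 = 0.1645 m^3/s
Therefore the volumetric flow rate Q = 0.1645 m^3/s.


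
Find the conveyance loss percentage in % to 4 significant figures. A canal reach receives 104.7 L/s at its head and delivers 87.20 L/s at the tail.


Approach: apply the conveyance loss ratio, loss% = ((Q_head - Q_tail)/Q_head)*100.
loss = ((104.7 - 87.20)/104.7)*100 = 16.71 %
Therefore the conveyance loss percentage = 16.71 %.


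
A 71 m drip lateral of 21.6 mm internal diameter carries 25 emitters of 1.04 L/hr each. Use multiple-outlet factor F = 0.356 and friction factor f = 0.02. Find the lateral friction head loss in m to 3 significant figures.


Approach: apply Darcy-Weisbach with the multiple-outlet F-factor, Q = n*q/(3600*1000) m^3/s; v = Q/A; hf = F*f*(L/D)*(v^2/(2g)).
Q = 25*1.04/(3600*1000) = 7.2222e-06 m^3/s
A = pi*(21.6e-3/2)^2 = 3.6644e-04 m^2, so v = Q/A = 0.019709 m/s
hf = 0.356*0.02*(71/0.0216)*(0.019709^2/(2*9.81)) = 0.000463 m
Therefore the lateral friction head loss = 0.000463 m.


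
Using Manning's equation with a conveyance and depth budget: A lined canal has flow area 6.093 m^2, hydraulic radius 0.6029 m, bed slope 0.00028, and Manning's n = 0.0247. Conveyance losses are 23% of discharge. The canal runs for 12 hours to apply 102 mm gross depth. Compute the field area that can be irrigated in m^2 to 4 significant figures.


Approach: apply Manning's equation with a conveyance and depth budget, Q = (1/n)*A*R^(2/3)*S^(1/2); Q_field = Q*(1-loss); Area = Q_field*t/(d/1000).
Step 1 — canal discharge (Manning's equation):
  Q = (1/0.0247) * 6.093 * 0.6029^(2/3) * 0.00028^(1/2) = 2.94585 m^3/s
Step 2 — delivered flow: Q_field = 2.94585*(1 - 23/100) = 2.26830 m^3/s
Step 3 — volume delivered: V = 2.26830 * 12*3600 = 97990.6 m^3
Step 4 — area served: A = V / (depth/1000) = 97990.6 / 0.102 = 960700 m^2
Therefore the field area that can be irrigated = 960700 m^2.


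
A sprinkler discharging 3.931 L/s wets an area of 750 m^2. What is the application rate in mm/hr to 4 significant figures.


Approach: apply the application rate relation, rate = (Q/A)*3600.
rate = (3.931 / 750) * 3600 = 18.87 mm/hr
Therefore the application rate = 18.87 mm/hr.


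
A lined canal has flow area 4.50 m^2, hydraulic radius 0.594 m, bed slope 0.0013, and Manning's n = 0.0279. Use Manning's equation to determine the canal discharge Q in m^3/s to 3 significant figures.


Approach: apply Manning's equation, Q = (1/n)*A*R^(2/3)*S^(1/2).
Q = (1/0.0279) * 4.50 * 0.594^(2/3) * 0.0013^(1/2) = 4.11 m^3/s
Therefore the canal discharge Q = 4.11 m^3/s.


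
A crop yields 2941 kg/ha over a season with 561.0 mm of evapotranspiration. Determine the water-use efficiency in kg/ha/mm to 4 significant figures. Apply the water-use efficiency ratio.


Approach: apply the water-use efficiency ratio, WUE = yield/ET.
WUE = 2941 / 561.0 = 5.242 kg/ha/mm
Therefore the water-use efficiency = 5.242 kg/ha/mm.


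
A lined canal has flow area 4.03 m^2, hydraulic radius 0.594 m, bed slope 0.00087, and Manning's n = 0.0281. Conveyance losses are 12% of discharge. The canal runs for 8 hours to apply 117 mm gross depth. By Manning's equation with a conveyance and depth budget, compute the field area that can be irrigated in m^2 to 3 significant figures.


Approach: apply Manning's equation with a conveyance and depth budget, Q = (1/n)*A*R^(2/3)*S^(1/2); Q_field = Q*(1-loss); Area = Q_field*t/(d/1000).
Step 1 — canal discharge (Manning's equation):
  Q = (1/0.0281) * 4.03 * 0.594^(2/3) * 0.00087^(1/2) = 2.9892 m^3/s
Step 2 — delivered flow: Q_field = 2.9892*(1 - 12/100) = 2.6305 m^3/s
Step 3 — volume delivered: V = 2.6305 * 8*3600 = 75757 m^3
Step 4 — area served: A = V / (depth/1000) = 75757 / 0.117 = 647000 m^2
Therefore the field area that can be irrigated = 647000 m^2.


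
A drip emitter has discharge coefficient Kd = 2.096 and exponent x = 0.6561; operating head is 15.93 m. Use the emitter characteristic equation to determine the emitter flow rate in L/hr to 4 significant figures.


Approach: apply the emitter characteristic equation, q = Kd * h^x.
q = 2.096 * 15.93^0.6561 = 12.89 L/hr
Therefore the emitter flow rate = 12.89 L/hr.


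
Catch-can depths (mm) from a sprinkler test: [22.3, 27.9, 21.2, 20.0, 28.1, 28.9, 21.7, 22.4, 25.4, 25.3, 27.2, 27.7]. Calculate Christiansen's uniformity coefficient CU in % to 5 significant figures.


Approach: apply Christiansen's uniformity coefficient, CU = (1 - mean_abs_deviation/mean)*100.
mean = 24.84167 mm
mean |d_i - mean| = 2.768056 mm
CU = (1 - 2.768056/24.84167)*100 = 88.857 %
Therefore Christiansen's uniformity coefficient CU = 88.857 %.


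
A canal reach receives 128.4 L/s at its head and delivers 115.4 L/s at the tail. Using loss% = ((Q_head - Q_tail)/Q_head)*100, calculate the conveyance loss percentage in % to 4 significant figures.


loss = ((128.4 - 115.4)/128.4)*100 = 10.12 %
Therefore the conveyance loss percentage = 10.12 %.


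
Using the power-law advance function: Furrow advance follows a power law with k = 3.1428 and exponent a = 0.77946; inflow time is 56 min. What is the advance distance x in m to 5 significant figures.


Approach: apply the power-law advance function, x = k*t^a.
x = 3.1428 * 56^0.77946 = 72.437 m
Therefore the advance distance x = 72.437 m.


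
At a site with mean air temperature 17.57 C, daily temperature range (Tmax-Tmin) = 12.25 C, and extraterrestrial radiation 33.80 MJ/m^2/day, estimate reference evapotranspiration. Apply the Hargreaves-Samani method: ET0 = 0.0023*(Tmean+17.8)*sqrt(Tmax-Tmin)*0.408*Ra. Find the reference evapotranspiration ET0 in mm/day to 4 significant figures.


ET0 = 0.0023*(17.57+17.8)*sqrt(12.25)*0.408*33.80 = 3.927 mm/day
Therefore the reference evapotranspiration ET0 = 3.927 mm/day.


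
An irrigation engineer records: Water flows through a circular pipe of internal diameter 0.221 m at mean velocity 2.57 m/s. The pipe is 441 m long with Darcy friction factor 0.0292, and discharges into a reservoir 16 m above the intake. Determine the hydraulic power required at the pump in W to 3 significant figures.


Approach: apply continuity + Darcy-Weisbach + hydraulic power, Q = A*v; hf = f*(L/D)*(v^2/(2g)); H = static + hf; P = rho*g*Q*H.
Step 1 — flow rate (continuity, Q = A*v):
  A = pi*(0.221/2)^2 = 0.038360 m^2
  Q = 0.038360 * 2.57 = 0.098584 m^3/s
Step 2 — friction head loss (Darcy-Weisbach):
  hf = 0.0292 * (441/0.221) * (2.57^2 / (2*9.81))
  hf = 19.615 m
Step 3 — total head: H = 16 + 19.615 = 35.615 m
Step 4 — hydraulic power (P = rho*g*Q*H):
  P = 1000 * 9.81 * 0.098584 * 35.615 = 34400 W
Therefore the hydraulic power required at the pump = 34400 W.


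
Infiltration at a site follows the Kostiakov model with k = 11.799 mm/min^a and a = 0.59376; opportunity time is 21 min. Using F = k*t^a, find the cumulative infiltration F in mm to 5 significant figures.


F = 11.799 * 21^0.59376 = 71.933 mm
Therefore the cumulative infiltration F = 71.933 mm.


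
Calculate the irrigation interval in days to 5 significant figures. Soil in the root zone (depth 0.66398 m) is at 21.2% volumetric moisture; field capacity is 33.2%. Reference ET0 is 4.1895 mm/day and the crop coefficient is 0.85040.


Approach: apply soil-water budget scheduling, SMD = (FC-theta)/100*depth*1000; ETc = ET0*Kc; interval = SMD/ETc.
Step 1 — soil moisture deficit:
  SMD = (33.2 - 21.2)/100 * 0.66398 * 1000 = 79.67760 mm
Step 2 — daily crop ET (ETc = ET0*Kc):
  ETc = 4.1895 * 0.85040 = 3.562751 mm/day
Step 3 — irrigation interval (SMD/ETc):
  interval = 79.67760 / 3.562751 = 22.364 days
Therefore the irrigation interval = 22.364 days.


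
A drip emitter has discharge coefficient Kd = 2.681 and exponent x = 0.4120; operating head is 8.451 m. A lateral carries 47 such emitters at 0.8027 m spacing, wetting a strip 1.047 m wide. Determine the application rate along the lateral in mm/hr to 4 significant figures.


Approach: apply the emitter equation with a lateral mass balance, q = Kd*h^x; Q = n*q; rate = Q/(n*spacing*width).
Step 1 — single emitter flow (q = Kd*h^x):
  q = 2.681 * 8.451^0.4120 = 6.45926 L/hr
Step 2 — total lateral flow: Q = 47 * 6.45926 = 303.585 L/hr
Step 3 — wetted area: A = 47 * 0.8027 * 1.047 = 39.5001 m^2
Step 4 — application rate: Q/A = 303.585/39.5001 = 7.686 mm/hr
Therefore the application rate along the lateral = 7.686 mm/hr.
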